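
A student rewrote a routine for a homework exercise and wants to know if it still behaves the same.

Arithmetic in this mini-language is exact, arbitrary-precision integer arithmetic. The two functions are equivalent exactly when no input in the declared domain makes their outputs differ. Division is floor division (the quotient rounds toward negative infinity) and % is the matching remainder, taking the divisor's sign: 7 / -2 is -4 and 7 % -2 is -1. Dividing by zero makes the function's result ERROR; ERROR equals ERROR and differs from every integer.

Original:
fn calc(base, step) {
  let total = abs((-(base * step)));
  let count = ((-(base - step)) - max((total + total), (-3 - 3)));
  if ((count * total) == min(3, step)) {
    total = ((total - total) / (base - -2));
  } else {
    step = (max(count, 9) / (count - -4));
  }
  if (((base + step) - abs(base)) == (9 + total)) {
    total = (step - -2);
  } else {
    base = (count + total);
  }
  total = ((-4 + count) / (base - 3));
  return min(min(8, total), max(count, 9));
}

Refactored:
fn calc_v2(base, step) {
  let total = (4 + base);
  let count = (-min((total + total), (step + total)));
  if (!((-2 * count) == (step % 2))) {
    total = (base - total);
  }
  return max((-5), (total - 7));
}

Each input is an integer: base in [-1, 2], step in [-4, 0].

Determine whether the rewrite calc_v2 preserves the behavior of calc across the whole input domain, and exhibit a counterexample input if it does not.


base=-1, step=-4 yields 1 from calc but -5 from calc_v2.
verdict: not equivalent; witness: base=-1, step=-4


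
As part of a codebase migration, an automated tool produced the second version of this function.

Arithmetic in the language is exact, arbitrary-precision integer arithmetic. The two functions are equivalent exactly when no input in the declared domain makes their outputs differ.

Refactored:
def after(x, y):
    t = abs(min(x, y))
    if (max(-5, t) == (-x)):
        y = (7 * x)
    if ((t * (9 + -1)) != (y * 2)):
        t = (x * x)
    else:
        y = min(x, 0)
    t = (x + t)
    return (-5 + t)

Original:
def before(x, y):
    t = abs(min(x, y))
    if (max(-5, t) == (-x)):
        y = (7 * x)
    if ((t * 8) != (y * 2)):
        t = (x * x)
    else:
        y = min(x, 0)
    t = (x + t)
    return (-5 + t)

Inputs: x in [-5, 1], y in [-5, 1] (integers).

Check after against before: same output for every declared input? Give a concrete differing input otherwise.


Reading the diff, among the changes: arithmetic usage differs, plus constant usage differs.
Tracing x=-4, y=-4: before: t=4, then (max(-5, t) == (-x)) is true, then y=-28, then ((t * 8) != (y * 2)) is true, then t=16, then t=12, then returns 7 | after: t=4, then (max(-5, t) == (-x)) is true, then y=-28, then ((t * (9 + -1)) != (y * 2)) is true, then t=16, then t=12, then returns 7 — matching result 7.
Sweeping the whole domain (49 inputs) finds no disagreement.
verdict: equivalent


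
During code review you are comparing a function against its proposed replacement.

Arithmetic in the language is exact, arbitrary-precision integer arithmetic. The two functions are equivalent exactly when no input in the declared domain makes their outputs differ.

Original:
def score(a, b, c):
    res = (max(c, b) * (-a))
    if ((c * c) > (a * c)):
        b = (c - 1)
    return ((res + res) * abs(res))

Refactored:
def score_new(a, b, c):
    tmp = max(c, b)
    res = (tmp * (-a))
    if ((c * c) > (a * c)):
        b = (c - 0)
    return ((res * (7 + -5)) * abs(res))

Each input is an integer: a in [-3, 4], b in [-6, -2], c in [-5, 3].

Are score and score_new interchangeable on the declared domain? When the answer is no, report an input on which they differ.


Equivalent. Although `1` became `0`, no input in the stated domain can expose it.
Checked all 360 inputs in the declared domain: the outputs agree on every one.
Tracing a=1, b=-4, c=-3: score: res = 3; ((c * c) > (a * c)) -> true; b = -4; return 18 | score_new: tmp = -3; res = 3; ((c * c) > (a * c)) -> true; b = -3; return 18 — matching result 18.
verdict: equivalent


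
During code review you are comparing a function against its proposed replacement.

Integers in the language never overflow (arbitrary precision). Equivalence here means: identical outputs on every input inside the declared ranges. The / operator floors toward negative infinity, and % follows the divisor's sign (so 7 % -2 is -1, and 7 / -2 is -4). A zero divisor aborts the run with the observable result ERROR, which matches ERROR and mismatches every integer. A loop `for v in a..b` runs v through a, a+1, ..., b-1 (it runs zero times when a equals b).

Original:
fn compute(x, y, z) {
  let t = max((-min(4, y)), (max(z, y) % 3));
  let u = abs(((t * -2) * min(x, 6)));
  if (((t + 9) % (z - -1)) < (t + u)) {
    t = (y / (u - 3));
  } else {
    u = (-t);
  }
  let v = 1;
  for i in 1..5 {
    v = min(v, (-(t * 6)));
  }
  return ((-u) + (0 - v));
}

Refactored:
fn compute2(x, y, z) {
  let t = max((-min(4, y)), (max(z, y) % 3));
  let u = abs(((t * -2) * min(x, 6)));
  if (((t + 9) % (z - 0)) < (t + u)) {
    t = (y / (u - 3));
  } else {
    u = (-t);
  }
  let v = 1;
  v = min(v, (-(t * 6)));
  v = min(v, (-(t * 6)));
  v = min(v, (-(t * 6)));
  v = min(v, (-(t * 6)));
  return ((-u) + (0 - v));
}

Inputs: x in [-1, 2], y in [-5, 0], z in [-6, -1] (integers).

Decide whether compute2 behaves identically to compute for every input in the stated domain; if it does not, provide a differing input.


Not equivalent: x=-1, y=-5, z=-1 separates them (ERROR vs -11).
compute: t := 5 | u := 10 | divide-by-zero, output ERROR
compute2: t := 5 | u := 10 | (((t + 9) % (z - 0)) < (t + u)): true | t := -1 | v := 1 | v := 1 | v := 1 | v := 1 | v := 1 | result -11
verdict: not equivalent; witness: x=-1, y=-5, z=-1


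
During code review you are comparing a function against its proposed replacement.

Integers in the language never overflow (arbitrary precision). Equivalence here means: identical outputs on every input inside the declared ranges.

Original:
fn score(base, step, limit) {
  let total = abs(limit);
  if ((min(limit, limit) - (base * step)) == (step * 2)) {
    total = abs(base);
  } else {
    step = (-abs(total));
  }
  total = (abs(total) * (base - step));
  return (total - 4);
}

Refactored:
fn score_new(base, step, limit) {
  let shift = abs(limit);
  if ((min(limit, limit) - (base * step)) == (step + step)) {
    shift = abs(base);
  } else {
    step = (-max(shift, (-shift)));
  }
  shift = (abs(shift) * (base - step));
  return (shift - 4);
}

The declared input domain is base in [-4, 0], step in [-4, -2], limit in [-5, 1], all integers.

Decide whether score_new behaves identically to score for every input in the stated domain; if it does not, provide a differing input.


Behavior is preserved: although local variable names differ; also constant usage differs; also arithmetic usage differs; also min/max/abs usage differs, the outputs never diverge.
One worked example (base=-3, step=-2, limit=1) — score: total=1, then ((min(limit, limit) - (base * step)) == (step * 2)) is false, then step=-1, then total=-2, then returns -6; score_new: shift=1, then ((min(limit, limit) - (base * step)) == (step + step)) is false, then step=-1, then shift=-2, then returns -6; agreement on -6.
Every one of the 105 inputs gives matching results.
verdict: equivalent


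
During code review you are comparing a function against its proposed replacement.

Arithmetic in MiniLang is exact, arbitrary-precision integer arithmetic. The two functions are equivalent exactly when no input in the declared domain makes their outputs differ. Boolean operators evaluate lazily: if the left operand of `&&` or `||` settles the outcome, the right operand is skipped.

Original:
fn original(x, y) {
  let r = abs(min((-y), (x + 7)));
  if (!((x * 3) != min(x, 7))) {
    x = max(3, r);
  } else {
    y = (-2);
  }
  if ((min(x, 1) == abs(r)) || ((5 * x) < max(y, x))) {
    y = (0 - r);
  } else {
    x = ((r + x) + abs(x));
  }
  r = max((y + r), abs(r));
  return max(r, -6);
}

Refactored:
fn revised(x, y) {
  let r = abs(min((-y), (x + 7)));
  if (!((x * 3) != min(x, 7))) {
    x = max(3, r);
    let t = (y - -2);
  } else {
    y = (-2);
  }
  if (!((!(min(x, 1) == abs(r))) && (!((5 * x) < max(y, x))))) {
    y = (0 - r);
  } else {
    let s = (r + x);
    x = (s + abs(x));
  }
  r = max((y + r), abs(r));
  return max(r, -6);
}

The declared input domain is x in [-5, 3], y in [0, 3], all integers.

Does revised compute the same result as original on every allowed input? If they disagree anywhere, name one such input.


Reading the diff, among the changes: local variable names differ; constant usage differs; boolean connective usage differs; statement counts differ; arithmetic usage differs.
One worked example (x=-2, y=0) — original: r = 0; (!((x * 3) != min(x, 7))) -> false; y = -2; ((min(x, 1) == abs(r)) || ((5 * x) < max(y, x))) -> true; y = 0; r = 0; return 0; revised: r = 0; (!((x * 3) != min(x, 7))) -> false; y = -2; (!((!(min(x, 1) == abs(r))) && (!((5 * x) < max(y, x))))) -> true; y = 0; r = 0; return 0; agreement on 0.
Across all 36 domain points the two functions coincide.
verdict: equivalent


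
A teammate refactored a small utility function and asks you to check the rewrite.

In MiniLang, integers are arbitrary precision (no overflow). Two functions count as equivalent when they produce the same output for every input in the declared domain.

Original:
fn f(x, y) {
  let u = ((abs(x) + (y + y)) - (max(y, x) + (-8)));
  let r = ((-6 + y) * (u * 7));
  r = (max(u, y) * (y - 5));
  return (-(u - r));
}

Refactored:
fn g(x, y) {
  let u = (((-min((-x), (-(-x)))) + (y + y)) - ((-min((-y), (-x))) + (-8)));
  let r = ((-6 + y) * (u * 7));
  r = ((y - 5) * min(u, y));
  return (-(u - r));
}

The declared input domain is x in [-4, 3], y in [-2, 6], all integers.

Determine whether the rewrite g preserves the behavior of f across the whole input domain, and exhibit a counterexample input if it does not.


At x=-4, y=-2: f gives -80, g gives 4.
verdict: not equivalent; witness: x=-4, y=-2


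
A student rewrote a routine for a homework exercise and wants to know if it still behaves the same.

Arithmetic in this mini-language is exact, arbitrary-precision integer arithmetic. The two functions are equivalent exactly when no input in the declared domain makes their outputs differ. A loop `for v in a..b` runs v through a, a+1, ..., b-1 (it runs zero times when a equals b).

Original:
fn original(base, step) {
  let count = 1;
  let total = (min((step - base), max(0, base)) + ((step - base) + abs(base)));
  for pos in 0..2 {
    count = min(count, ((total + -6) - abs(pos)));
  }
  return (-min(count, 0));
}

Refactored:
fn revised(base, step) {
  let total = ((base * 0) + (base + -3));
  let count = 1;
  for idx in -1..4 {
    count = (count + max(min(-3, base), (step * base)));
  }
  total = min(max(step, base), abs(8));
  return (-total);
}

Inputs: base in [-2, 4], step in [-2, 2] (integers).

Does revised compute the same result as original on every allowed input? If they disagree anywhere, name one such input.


The rewrite breaks on base=-2, step=-2, where the results are 5 and 2.
original: count = 1; total = 2; [pos=0]; count = -4; [pos=1]; count = -5; return 5
revised: total = -5; count = 1; [idx=-1]; count = 5; [idx=0]; count = 9; [idx=1]; count = 13; [idx=2]; count = 17; [idx=3]; count = 21; total = -2; return 2
verdict: not equivalent; witness: base=-2, step=-2


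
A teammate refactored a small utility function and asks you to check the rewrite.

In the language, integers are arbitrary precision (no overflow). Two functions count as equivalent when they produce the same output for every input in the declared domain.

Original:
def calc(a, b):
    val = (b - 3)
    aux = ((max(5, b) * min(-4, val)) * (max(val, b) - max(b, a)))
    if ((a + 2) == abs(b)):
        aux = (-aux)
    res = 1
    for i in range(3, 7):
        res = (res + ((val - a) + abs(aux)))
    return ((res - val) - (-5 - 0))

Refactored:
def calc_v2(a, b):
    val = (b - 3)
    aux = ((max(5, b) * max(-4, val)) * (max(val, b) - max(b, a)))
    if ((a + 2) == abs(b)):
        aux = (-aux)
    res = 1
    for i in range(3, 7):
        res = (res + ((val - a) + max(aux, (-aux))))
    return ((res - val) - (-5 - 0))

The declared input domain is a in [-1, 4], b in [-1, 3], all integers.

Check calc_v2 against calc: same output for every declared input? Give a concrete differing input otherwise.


Consider the input a=1, b=0.
calc: val=-3, then aux=20, then ((a + 2) == abs(b)) is false, then res=1, then (i=3), then res=17, then (i=4), then res=33, then (i=5), then res=49, then (i=6), then res=65, then returns 73
calc_v2: val=-3, then aux=15, then ((a + 2) == abs(b)) is false, then res=1, then (i=3), then res=12, then (i=4), then res=23, then (i=5), then res=34, then (i=6), then res=45, then returns 53
73 and 53 differ, so these are not the same function on this domain.
verdict: not equivalent; witness: a=1, b=0


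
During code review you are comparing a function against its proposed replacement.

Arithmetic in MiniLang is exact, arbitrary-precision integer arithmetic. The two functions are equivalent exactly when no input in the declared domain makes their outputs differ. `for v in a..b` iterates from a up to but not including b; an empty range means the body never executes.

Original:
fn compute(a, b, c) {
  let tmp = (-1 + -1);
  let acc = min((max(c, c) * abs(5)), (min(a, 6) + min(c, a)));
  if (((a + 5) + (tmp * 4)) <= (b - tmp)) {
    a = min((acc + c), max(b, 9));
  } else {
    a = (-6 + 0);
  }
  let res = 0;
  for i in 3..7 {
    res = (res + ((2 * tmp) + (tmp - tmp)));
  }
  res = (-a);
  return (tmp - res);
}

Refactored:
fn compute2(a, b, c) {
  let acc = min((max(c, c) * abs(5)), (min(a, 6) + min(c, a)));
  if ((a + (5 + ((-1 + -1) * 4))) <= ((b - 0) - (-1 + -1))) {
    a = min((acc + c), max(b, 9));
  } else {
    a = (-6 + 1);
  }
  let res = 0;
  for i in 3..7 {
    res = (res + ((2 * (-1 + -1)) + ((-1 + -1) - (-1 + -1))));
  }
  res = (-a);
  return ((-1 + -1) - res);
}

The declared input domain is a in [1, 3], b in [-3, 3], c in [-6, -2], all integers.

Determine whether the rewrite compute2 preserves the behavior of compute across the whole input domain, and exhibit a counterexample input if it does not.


On input a=3, b=-3, c=-6, compute returns -8 while compute2 returns -7.
verdict: not equivalent; witness: a=3, b=-3, c=-6


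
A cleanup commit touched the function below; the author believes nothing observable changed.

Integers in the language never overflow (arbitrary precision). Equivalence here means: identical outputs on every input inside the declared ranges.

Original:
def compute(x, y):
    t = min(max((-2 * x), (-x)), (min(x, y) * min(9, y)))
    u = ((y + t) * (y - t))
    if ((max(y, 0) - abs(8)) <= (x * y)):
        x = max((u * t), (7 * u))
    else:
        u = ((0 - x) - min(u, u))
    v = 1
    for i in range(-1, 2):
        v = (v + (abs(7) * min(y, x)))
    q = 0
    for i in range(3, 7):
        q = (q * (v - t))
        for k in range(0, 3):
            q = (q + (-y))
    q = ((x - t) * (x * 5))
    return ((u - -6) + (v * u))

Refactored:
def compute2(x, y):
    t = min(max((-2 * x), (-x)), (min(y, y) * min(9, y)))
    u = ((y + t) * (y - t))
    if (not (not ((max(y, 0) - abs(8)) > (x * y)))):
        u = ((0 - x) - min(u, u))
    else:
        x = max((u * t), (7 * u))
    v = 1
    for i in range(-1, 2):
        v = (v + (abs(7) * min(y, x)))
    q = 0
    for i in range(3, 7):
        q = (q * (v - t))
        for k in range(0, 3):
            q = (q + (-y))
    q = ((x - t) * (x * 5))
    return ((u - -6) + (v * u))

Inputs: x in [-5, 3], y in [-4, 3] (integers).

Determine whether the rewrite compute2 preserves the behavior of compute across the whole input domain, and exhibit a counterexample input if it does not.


The rewrite breaks on x=-5, y=-3, where the results are 1217131 and 761910.
compute: t=10, then u=-91, then ((max(y, 0) - abs(8)) <= (x * y)) is true, then x=-637, then v=1, then (i=-1), then v=-4458, then (i=0), then v=-8917, then (i=1), then v=-13376, then q=0, then (i=3), then q=0, then (k=0), then q=3, then (k=1), then q=6, then (k=2), then q=9, then (i=4), then q=-120474, then (k=0), then q=-120471, then (k=1), then q=-120468, then (k=2), then q=-120465, then (i=5), then q=1612544490, then (k=0), then q=1612544493, then (k=1), then q=1612544496, then (k=2), then q=1612544499, then (i=6), then q=-21585520663614, then (k=0), then q=-21585520663611, then (k=1), then q=-21585520663608, then (k=2), then q=-21585520663605, then q=2060695, then returns 1217131
compute2: t=9, then u=-72, then (not (not ((max(y, 0) - abs(8)) > (x * y)))) is false, then x=-504, then v=1, then (i=-1), then v=-3527, then (i=0), then v=-7055, then (i=1), then v=-10583, then q=0, then (i=3), then q=0, then (k=0), then q=3, then (k=1), then q=6, then (k=2), then q=9, then (i=4), then q=-95328, then (k=0), then q=-95325, then (k=1), then q=-95322, then (k=2), then q=-95319, then (i=5), then q=1009618848, then (k=0), then q=1009618851, then (k=1), then q=1009618854, then (k=2), then q=1009618857, then (i=6), then q=-10693882933344, then (k=0), then q=-10693882933341, then (k=1), then q=-10693882933338, then (k=2), then q=-10693882933335, then q=1292760, then returns 761910
verdict: not equivalent; witness: x=-5, y=-3


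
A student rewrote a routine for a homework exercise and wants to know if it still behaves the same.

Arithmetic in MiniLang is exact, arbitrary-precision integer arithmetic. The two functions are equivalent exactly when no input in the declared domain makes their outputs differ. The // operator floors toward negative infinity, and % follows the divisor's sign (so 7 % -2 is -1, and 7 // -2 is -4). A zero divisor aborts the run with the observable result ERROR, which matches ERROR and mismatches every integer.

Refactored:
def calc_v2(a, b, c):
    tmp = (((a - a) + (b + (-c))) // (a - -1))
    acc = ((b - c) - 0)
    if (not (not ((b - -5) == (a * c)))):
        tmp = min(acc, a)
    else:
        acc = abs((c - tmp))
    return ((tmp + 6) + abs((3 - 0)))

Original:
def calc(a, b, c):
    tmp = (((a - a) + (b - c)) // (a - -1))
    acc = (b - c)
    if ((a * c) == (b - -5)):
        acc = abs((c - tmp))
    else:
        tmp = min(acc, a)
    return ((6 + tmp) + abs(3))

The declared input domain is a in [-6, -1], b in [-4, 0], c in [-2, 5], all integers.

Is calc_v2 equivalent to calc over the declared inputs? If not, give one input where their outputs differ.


The rewrite breaks on a=-6, b=-4, c=-2, where the results are 3 and 9.
calc: tmp = 0; acc = -2; ((a * c) == (b - -5)) -> false; tmp = -6; return 3
calc_v2: tmp = 0; acc = -2; (not (not ((b - -5) == (a * c)))) -> false; acc = 2; return 9
verdict: not equivalent; witness: a=-6, b=-4, c=-2


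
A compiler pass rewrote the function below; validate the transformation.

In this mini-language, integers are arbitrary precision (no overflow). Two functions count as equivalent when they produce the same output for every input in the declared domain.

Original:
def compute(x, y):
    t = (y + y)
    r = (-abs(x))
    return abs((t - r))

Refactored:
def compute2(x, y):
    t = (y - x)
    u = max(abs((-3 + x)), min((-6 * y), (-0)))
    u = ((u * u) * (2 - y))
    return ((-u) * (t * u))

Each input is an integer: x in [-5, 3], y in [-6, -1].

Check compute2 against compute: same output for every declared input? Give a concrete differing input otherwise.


At x=-5, y=-6: compute gives 7, compute2 gives 262144.
verdict: not equivalent; witness: x=-5, y=-6


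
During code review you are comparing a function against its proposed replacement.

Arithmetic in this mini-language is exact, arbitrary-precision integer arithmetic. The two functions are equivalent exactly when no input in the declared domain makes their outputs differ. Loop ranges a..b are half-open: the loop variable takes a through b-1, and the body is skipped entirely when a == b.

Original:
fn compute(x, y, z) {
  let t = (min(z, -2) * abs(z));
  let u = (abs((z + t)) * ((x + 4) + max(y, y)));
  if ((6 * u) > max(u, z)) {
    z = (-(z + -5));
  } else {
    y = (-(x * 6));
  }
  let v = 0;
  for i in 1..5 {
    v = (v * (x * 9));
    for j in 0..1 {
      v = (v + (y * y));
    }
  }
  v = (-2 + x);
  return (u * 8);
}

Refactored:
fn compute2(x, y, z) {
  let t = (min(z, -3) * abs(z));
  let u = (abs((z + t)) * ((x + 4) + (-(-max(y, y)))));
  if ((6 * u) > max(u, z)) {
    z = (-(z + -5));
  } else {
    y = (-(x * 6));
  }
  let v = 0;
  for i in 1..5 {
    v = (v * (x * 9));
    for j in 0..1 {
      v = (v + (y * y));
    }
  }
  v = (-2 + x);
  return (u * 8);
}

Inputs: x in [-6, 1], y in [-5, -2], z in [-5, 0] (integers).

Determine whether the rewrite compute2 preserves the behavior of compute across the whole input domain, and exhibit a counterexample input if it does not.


On input x=-6, y=-5, z=-2, compute returns -336 while compute2 returns -448.
verdict: not equivalent; witness: x=-6, y=-5, z=-2


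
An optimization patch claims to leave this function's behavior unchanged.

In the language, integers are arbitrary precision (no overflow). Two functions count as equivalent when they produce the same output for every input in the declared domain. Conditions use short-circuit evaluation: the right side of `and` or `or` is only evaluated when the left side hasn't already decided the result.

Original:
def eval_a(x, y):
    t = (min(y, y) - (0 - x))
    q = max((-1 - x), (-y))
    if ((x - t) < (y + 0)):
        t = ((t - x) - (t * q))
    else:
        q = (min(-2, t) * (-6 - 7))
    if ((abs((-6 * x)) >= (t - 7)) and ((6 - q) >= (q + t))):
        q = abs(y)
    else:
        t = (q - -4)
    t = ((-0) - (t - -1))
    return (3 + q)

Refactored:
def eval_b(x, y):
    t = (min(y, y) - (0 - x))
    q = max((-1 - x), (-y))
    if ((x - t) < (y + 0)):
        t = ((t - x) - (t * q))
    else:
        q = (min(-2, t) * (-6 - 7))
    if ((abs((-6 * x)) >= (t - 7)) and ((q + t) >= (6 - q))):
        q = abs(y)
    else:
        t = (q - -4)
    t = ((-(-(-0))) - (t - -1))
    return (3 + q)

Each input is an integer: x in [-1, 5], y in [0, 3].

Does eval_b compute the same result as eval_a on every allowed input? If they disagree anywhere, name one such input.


These are not equivalent — on x=-1, y=0 the outputs split (29 vs 3).
eval_a: t := -1 | q := 0 | ((x - t) < (y + 0)): false | q := 26 | ((abs((-6 * x)) >= (t - 7)) and ((6 - q) >= (q + t))): false | t := 30 | t := -31 | result 29
eval_b: t := -1 | q := 0 | ((x - t) < (y + 0)): false | q := 26 | ((abs((-6 * x)) >= (t - 7)) and ((q + t) >= (6 - q))): true | q := 0 | t := 0 | result 3
verdict: not equivalent; witness: x=-1, y=0


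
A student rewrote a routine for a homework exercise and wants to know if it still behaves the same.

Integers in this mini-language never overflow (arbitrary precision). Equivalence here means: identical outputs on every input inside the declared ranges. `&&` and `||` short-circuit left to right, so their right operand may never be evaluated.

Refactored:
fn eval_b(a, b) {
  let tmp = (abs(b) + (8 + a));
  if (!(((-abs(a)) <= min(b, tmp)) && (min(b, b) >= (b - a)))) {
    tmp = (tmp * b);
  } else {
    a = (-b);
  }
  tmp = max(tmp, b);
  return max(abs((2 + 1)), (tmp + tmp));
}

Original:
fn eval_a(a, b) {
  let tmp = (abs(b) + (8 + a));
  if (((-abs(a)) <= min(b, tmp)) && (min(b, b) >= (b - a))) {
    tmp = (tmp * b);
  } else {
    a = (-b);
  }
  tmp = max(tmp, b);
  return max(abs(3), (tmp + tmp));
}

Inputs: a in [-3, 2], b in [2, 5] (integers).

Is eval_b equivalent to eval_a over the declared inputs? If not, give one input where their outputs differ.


Consider the input a=-3, b=2.
eval_a: tmp=7, then (((-abs(a)) <= min(b, tmp)) && (min(b, b) >= (b - a))) is false, then a=-2, then tmp=7, then returns 14
eval_b: tmp=7, then (!(((-abs(a)) <= min(b, tmp)) && (min(b, b) >= (b - a)))) is true, then tmp=14, then tmp=14, then returns 28
14 vs 28 — the two versions disagree here.
verdict: not equivalent; witness: a=-3, b=2


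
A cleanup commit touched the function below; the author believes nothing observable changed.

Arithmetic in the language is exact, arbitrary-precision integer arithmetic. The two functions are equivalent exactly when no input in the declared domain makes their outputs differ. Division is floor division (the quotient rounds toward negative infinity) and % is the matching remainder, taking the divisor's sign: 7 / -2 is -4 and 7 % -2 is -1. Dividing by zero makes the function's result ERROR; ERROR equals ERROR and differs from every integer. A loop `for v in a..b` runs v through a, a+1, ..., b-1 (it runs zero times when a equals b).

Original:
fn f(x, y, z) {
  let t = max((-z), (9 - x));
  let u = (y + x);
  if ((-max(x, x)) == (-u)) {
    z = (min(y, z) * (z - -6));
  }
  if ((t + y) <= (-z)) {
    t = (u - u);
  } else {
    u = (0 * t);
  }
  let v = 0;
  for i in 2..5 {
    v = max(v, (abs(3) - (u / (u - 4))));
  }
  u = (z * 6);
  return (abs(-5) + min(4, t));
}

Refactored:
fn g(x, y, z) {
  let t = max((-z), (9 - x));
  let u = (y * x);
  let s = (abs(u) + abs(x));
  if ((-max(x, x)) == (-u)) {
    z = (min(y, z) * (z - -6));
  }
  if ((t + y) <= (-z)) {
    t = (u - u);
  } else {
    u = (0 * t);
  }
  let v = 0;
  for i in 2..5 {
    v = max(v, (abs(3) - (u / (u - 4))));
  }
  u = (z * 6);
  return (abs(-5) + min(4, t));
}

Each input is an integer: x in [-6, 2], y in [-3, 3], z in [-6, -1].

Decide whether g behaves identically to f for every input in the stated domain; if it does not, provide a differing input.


x=0, y=-3, z=-6 yields 5 from f but 9 from g.
verdict: not equivalent; witness: x=0, y=-3, z=-6


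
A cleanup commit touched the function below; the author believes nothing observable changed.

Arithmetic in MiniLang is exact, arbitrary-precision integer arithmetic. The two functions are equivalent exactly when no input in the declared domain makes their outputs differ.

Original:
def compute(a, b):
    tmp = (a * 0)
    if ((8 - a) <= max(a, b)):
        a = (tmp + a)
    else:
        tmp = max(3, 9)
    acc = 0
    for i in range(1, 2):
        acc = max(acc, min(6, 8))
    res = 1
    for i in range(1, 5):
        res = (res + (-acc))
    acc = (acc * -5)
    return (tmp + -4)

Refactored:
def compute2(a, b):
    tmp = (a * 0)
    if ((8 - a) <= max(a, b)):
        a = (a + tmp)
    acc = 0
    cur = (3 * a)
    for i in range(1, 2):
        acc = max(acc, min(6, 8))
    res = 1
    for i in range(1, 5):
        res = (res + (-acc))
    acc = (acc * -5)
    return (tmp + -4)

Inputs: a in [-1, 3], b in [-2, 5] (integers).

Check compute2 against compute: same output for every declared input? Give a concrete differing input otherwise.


On input a=-1, b=-2, compute returns 5 while compute2 returns -4.
verdict: not equivalent; witness: a=-1, b=-2


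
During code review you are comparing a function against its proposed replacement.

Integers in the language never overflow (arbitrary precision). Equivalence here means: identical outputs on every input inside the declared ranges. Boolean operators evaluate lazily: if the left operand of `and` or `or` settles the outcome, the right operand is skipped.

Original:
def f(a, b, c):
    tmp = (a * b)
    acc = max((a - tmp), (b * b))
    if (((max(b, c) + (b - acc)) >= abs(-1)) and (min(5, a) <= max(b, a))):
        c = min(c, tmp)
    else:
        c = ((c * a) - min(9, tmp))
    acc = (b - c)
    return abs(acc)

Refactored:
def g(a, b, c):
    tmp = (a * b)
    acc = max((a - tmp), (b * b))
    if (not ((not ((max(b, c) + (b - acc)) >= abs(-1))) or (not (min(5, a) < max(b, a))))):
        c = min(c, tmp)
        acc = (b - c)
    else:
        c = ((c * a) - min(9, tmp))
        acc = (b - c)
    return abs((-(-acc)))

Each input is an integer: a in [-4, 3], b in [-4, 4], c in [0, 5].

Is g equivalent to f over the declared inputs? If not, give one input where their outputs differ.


Not equivalent: a=-1, b=-1, c=3 separates them (2 vs 3).
f: tmp := 1 | acc := 1 | (((max(b, c) + (b - acc)) >= abs(-1)) and (min(5, a) <= max(b, a))): true | c := 1 | acc := -2 | result 2
g: tmp := 1 | acc := 1 | (not ((not ((max(b, c) + (b - acc)) >= abs(-1))) or (not (min(5, a) < max(b, a))))): false | c := -4 | acc := 3 | result 3
verdict: not equivalent; witness: a=-1, b=-1, c=3


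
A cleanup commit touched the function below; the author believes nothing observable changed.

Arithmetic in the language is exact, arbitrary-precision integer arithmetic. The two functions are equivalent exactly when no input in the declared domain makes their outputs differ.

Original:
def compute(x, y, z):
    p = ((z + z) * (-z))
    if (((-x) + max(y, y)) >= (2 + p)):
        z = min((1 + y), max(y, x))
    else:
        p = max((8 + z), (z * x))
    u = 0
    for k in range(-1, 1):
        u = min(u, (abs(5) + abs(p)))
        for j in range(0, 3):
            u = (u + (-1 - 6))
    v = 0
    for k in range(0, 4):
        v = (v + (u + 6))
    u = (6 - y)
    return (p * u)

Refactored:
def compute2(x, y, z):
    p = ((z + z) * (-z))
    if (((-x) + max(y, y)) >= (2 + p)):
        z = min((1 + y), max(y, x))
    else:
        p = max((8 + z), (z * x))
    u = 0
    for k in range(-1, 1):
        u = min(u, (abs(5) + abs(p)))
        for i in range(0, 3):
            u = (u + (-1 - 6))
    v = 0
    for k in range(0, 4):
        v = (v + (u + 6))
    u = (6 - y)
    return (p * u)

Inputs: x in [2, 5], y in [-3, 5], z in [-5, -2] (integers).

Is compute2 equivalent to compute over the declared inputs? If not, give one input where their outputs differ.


Although local variable names differ, 144/144 inputs agree.
verdict: equivalent


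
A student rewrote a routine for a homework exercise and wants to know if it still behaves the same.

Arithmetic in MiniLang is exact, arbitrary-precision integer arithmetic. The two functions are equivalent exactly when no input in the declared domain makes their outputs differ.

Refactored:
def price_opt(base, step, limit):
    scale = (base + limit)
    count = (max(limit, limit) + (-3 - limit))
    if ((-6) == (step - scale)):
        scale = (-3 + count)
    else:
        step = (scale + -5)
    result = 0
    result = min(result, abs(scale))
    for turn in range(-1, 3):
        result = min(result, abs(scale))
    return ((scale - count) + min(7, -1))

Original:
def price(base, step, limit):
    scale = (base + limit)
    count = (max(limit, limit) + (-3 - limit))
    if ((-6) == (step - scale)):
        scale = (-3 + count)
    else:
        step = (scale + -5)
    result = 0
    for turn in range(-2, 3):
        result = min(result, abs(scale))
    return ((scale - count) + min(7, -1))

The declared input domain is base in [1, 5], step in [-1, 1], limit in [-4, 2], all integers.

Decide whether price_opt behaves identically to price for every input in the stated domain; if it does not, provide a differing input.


Equivalent — the differences include min/max/abs usage differs, and loop structure differs, and statement counts differ, yet no declared input distinguishes the two.
Spot check at base=1, step=1, limit=1 — price: scale becomes 2; next count becomes -3; next ((-6) == (step - scale)) evaluates to false; next step becomes -3; next result becomes 0; next at turn=-2:; next result becomes 0; next at turn=-1:; next result becomes 0; next at turn=0:; next result becomes 0; next at turn=1:; next result becomes 0; next at turn=2:; next result becomes 0; next final value 4. price_opt: scale becomes 2; next count becomes -3; next ((-6) == (step - scale)) evaluates to false; next step becomes -3; next result becomes 0; next result becomes 0; next at turn=-1:; next result becomes 0; next at turn=0:; next result becomes 0; next at turn=1:; next result becomes 0; next at turn=2:; next result becomes 0; next final value 4. Both give 4.
Every one of the 105 inputs gives matching results.
verdict: equivalent


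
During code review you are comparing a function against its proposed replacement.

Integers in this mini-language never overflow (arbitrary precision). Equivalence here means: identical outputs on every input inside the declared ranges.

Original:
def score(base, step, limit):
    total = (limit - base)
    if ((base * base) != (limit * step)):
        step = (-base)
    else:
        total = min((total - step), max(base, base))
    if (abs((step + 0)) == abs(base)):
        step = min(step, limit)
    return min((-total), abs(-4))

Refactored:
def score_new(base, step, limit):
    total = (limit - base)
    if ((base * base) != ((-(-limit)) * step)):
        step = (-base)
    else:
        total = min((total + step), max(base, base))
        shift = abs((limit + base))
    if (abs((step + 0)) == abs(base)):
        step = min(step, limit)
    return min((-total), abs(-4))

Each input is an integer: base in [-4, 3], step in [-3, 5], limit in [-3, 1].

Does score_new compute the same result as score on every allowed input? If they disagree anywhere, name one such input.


These are not equivalent — on base=0, step=-3, limit=0 the outputs split (0 vs 3).
score: total=0, then ((base * base) != (limit * step)) is false, then total=0, then (abs((step + 0)) == abs(base)) is false, then returns 0
score_new: total=0, then ((base * base) != ((-(-limit)) * step)) is false, then total=-3, then shift=0, then (abs((step + 0)) == abs(base)) is false, then returns 3
verdict: not equivalent; witness: base=0, step=-3, limit=0


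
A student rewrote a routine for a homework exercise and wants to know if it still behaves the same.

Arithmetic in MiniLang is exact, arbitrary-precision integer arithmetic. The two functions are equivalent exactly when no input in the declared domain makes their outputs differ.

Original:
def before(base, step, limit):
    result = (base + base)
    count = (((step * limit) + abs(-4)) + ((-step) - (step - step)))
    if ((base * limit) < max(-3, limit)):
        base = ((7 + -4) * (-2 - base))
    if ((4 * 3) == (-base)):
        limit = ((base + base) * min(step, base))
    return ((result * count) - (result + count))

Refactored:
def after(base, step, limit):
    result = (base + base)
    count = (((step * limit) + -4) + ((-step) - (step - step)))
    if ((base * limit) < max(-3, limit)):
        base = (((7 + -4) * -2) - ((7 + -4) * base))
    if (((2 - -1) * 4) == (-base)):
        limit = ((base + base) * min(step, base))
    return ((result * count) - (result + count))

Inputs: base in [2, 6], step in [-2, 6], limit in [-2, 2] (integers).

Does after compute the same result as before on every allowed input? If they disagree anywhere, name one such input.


At base=2, step=-2, limit=-2: before gives 26, after gives 2.
verdict: not equivalent; witness: base=2, step=-2, limit=-2


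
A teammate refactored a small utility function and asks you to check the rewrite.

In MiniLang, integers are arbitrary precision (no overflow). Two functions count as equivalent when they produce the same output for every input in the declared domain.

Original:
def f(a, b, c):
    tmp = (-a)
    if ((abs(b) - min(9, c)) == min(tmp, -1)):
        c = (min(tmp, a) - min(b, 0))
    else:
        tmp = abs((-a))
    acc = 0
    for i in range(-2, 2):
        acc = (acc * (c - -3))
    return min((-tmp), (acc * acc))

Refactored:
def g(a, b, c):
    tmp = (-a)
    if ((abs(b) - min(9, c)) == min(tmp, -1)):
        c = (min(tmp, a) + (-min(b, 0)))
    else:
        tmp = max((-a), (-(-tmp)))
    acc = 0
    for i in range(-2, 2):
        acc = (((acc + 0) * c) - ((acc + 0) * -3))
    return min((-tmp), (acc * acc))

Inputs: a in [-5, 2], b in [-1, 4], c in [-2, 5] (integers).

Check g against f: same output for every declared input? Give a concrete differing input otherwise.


There is a counterexample at a=1, b=-1, c=-2: -1 on one side, 0 on the other.
f: tmp=-1, then ((abs(b) - min(9, c)) == min(tmp, -1)) is false, then tmp=1, then acc=0, then (i=-2), then acc=0, then (i=-1), then acc=0, then (i=0), then acc=0, then (i=1), then acc=0, then returns -1
g: tmp=-1, then ((abs(b) - min(9, c)) == min(tmp, -1)) is false, then tmp=-1, then acc=0, then (i=-2), then acc=0, then (i=-1), then acc=0, then (i=0), then acc=0, then (i=1), then acc=0, then returns 0
verdict: not equivalent; witness: a=1, b=-1, c=-2


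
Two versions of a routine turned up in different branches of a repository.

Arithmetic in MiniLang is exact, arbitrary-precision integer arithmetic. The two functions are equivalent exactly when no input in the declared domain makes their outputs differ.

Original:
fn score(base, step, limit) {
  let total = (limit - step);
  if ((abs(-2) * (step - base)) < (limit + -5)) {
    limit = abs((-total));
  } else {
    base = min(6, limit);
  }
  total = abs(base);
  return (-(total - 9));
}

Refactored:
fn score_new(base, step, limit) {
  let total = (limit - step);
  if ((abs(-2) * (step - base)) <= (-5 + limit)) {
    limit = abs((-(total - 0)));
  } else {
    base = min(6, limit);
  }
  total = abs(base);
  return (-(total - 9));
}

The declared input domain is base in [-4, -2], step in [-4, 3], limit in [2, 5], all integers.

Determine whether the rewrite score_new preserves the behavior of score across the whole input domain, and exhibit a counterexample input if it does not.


These are not equivalent — on base=-4, step=-4, limit=5 the outputs split (4 vs 5).
score: total becomes 9; next ((abs(-2) * (step - base)) < (limit + -5)) evaluates to false; next base becomes 5; next total becomes 5; next final value 4
score_new: total becomes 9; next ((abs(-2) * (step - base)) <= (-5 + limit)) evaluates to true; next limit becomes 9; next total becomes 4; next final value 5
verdict: not equivalent; witness: base=-4, step=-4, limit=5


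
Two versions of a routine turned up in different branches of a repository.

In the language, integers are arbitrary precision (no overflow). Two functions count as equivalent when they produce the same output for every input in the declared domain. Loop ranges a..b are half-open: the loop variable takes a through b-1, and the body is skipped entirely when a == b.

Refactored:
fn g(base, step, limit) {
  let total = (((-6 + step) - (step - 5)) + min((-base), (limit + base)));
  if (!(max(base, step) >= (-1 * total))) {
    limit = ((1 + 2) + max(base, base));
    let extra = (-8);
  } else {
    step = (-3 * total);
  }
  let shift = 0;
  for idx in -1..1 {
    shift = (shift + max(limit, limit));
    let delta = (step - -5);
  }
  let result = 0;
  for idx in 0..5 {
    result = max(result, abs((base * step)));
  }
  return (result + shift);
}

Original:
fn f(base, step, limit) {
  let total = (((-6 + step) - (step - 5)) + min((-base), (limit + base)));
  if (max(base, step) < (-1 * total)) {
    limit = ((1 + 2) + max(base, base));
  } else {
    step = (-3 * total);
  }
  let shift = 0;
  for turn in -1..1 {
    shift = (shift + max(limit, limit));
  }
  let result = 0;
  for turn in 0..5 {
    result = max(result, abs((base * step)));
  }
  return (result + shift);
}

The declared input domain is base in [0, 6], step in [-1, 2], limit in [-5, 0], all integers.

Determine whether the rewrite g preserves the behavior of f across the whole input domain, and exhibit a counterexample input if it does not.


Reading the diff, among the changes: comparison usage differs; and arithmetic usage differs; and constant usage differs; and statement counts differ; and boolean connective usage differs; and local variable names differ.
Tracing base=3, step=1, limit=-1: f: total = -4; (max(base, step) < (-1 * total)) -> true; limit = 6; shift = 0; [turn=-1]; shift = 6; [turn=0]; shift = 12; result = 0; [turn=0]; result = 3; [turn=1]; result = 3; [turn=2]; result = 3; [turn=3]; result = 3; [turn=4]; result = 3; return 15 | g: total = -4; (!(max(base, step) >= (-1 * total))) -> true; limit = 6; extra = -8; shift = 0; [idx=-1]; shift = 6; delta = 6; [idx=0]; shift = 12; delta = 6; result = 0; [idx=0]; result = 3; [idx=1]; result = 3; [idx=2]; result = 3; [idx=3]; result = 3; [idx=4]; result = 3; return 15 — matching result 15.
An exhaustive pass over the 168 declared inputs shows identical outputs.
verdict: equivalent


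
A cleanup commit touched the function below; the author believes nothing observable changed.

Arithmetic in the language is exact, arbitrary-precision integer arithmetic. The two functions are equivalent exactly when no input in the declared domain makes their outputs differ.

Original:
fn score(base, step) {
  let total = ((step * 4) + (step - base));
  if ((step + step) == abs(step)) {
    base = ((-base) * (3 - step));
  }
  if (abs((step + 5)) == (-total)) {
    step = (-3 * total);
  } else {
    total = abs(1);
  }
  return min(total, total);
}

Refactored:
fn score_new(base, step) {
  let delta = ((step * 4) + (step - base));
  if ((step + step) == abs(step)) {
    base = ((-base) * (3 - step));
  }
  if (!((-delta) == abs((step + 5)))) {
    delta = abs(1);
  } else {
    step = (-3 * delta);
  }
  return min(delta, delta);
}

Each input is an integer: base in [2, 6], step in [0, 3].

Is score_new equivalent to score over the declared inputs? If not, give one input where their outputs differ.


Comparing the listings, the differences include: local variable names differ, boolean connective usage differs.
As a probe, take base=6, step=1: score runs total := -1 | ((step + step) == abs(step)): false | (abs((step + 5)) == (-total)): false | total := 1 | result 1; score_new runs delta := -1 | ((step + step) == abs(step)): false | (!((-delta) == abs((step + 5)))): true | delta := 1 | result 1; both end at 1.
Checked all 20 inputs in the declared domain: the outputs agree on every one.
verdict: equivalent
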